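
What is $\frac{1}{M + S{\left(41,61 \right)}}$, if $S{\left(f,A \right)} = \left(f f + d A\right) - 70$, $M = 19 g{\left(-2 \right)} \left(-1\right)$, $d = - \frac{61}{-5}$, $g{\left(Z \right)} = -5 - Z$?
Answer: $\frac{5}{12061} \approx 0.00041456$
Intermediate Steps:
$d = \frac{61}{5}$ ($d = \left(-61\right) \left(- \frac{1}{5}\right) = \frac{61}{5} \approx 12.2$)
$M = 57$ ($M = 19 \left(-5 - -2\right) \left(-1\right) = 19 \left(-5 + 2\right) \left(-1\right) = 19 \left(-3\right) \left(-1\right) = \left(-57\right) \left(-1\right) = 57$)
$S{\left(f,A \right)} = -70 + f^{2} + \frac{61 A}{5}$ ($S{\left(f,A \right)} = \left(f f + \frac{61 A}{5}\right) - 70 = \left(f^{2} + \frac{61 A}{5}\right) - 70 = -70 + f^{2} + \frac{61 A}{5}$)
$\frac{1}{M + S{\left(41,61 \right)}} = \frac{1}{57 + \left(-70 + 41^{2} + \frac{61}{5} \cdot 61\right)} = \frac{1}{57 + \left(-70 + 1681 + \frac{3721}{5}\right)} = \frac{1}{57 + \frac{11776}{5}} = \frac{1}{\frac{12061}{5}} = \frac{5}{12061}$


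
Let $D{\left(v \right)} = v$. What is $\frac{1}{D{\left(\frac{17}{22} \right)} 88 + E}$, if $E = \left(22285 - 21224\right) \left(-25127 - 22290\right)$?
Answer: $- \frac{1}{50309369} \approx -1.9877 \cdot 10^{-8}$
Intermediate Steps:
$E = -50309437$ ($E = 1061 \left(-47417\right) = -50309437$)
$\frac{1}{D{\left(\frac{17}{22} \right)} 88 + E} = \frac{1}{\frac{17}{22} \cdot 88 - 50309437} = \frac{1}{68 - 50309437} = \frac{1}{-50309369} = - \frac{1}{50309369}$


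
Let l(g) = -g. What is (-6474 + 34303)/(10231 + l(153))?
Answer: 27829/10078 ≈ 2.7614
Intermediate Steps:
(-6474 + 34303)/(10231 + l(153)) = (-6474 + 34303)/(10231 - 1*153) = 27829/(10231 - 153) = 27829/10078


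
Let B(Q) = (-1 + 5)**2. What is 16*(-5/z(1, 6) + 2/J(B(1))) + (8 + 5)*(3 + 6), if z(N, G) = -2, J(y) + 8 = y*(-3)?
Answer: 1095/7 ≈ 156.43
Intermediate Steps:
B(Q) = 16 (B(Q) = 4**2 = 16)
J(y) = -8 - 3*y (J(y) = -8 + y*(-3) = -8 - 3*y)
16*(-5/z(1, 6) + 2/J(B(1))) + (8 + 5)*(3 + 6) = 16*(-5/(-2) + 2/(-8 - 3*16)) + (8 + 5)*(3 + 6) = 16*(-5*(-1/2) + 2/(-8 - 48)) + 13*9 = 16*(5/2 + 2/(-56)) + 117 = 16*(5/2 + 2*(-1/56)) + 117 = 16*(5/2 - 1/28) + 117 = 16*(69/28) + 117 = 276/7 + 117 = 1095/7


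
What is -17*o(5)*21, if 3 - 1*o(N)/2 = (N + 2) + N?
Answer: 6426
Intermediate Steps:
o(N) = 2 - 4*N (o(N) = 6 - 2*((N + 2) + N) = 6 - 2*((2 + N) + N) = 6 - 2*(2 + 2*N) = 6 + (-4 - 4*N) = 2 - 4*N)
-17*o(5)*21 = -17*(2 - 4*5)*21 = -17*(2 - 20)*21 = -17*(-18)*21 = 306*21 = 6426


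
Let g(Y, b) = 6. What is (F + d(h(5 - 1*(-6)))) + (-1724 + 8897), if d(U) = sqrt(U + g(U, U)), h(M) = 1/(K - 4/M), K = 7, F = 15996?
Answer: 23169 + sqrt(32777)/73 ≈ 23171.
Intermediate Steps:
h(M) = 1/(7 - 4/M)
d(U) = sqrt(6 + U) (d(U) = sqrt(U + 6) = sqrt(6 + U))
(F + d(h(5 - 1*(-6)))) + (-1724 + 8897) = (15996 + sqrt(6 + (5 - 1*(-6))/(-4 + 7*(5 - 1*(-6))))) + (-1724 + 8897) = (15996 + sqrt(6 + (5 + 6)/(-4 + 7*(5 + 6)))) + 7173 = (15996 + sqrt(6 + 11/(-4 + 7*11))) + 7173 = (15996 + sqrt(6 + 11/(-4 + 77))) + 7173 = (15996 + sqrt(6 + 11/73)) + 7173 = (15996 + sqrt(449/73)) + 7173 = (15996 + sqrt(32777)/73) + 7173 = 23169 + sqrt(32777)/73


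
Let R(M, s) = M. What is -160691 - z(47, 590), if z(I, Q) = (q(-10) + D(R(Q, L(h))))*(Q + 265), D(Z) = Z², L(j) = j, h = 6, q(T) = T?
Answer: -297777641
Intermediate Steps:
z(I, Q) = (-10 + Q²)*(265 + Q) (z(I, Q) = (-10 + Q²)*(Q + 265) = (-10 + Q²)*(265 + Q))
-160691 - z(47, 590) = -160691 - (-2650 + 590³ - 10*590 + 265*590²) = -160691 - (-2650 + 205379000 - 5900 + 265*348100) = -160691 - (-2650 + 205379000 - 5900 + 92246500) = -160691 - 1*297616950 = -160691 - 297616950 = -297777641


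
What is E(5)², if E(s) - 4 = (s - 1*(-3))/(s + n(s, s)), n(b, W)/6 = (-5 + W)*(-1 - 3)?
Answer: 784/25 ≈ 31.360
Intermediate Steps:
n(b, W) = 120 - 24*W (n(b, W) = 6*((-5 + W)*(-1 - 3)) = 6*((-5 + W)*(-4)) = 6*(20 - 4*W) = 120 - 24*W)
E(s) = 4 + (3 + s)/(120 - 23*s) (E(s) = 4 + (s - 1*(-3))/(s + (120 - 24*s)) = 4 + (s + 3)/(120 - 23*s) = 4 + (3 + s)/(120 - 23*s))
E(5)² = (7*(-69 + 13*5)/(-120 + 23*5))² = (7*(-69 + 65)/(-120 + 115))² = (7*(-4)/(-5))² = (7*(-⅕)*(-4))² = (28/5)² = 784/25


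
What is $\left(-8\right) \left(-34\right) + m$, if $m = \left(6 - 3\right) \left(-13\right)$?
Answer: $233$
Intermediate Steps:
$m = -39$ ($m = \left(6 - 3\right) \left(-13\right) = 3 \left(-13\right) = -39$)
$\left(-8\right) \left(-34\right) + m = \left(-8\right) \left(-34\right) - 39 = 272 - 39 = 233$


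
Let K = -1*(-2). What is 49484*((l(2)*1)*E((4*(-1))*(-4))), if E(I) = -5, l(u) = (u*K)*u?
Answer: -1979360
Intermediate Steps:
K = 2
l(u) = 2*u**2 (l(u) = (u*2)*u = (2*u)*u = 2*u**2)
49484*((l(2)*1)*E((4*(-1))*(-4))) = 49484*(((2*2**2)*1)*(-5)) = 49484*(((2*4)*1)*(-5)) = 49484*((8*1)*(-5)) = 49484*(8*(-5)) = 49484*(-40) = -1979360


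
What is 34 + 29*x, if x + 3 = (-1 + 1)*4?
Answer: -53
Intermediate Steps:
x = -3 (x = -3 + (-1 + 1)*4 = -3 + 0*4 = -3 + 0 = -3)
34 + 29*x = 34 + 29*(-3) = 34 - 87 = -53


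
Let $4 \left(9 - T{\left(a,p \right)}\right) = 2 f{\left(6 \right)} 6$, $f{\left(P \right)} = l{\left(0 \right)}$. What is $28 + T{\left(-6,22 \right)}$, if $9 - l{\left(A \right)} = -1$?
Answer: $7$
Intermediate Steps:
$l{\left(A \right)} = 10$ ($l{\left(A \right)} = 9 - -1 = 9 + 1 = 10$)
$f{\left(P \right)} = 10$
$T{\left(a,p \right)} = -21$ ($T{\left(a,p \right)} = 9 - \frac{2 \cdot 10 \cdot 6}{4} = 9 - \frac{20 \cdot 6}{4} = 9 - 30 = -21$)
$28 + T{\left(-6,22 \right)} = 28 - 21 = 7$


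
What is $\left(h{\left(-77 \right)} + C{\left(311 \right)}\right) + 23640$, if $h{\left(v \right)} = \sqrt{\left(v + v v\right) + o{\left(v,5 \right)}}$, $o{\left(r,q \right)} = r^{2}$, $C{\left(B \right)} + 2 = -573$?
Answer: $23065 + 3 \sqrt{1309} \approx 23174.0$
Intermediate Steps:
$C{\left(B \right)} = -575$ ($C{\left(B \right)} = -2 - 573 = -575$)
$h{\left(v \right)} = \sqrt{v + 2 v^{2}}$ ($h{\left(v \right)} = \sqrt{\left(v + v v\right) + v^{2}} = \sqrt{\left(v + v^{2}\right) + v^{2}} = \sqrt{v + 2 v^{2}}$)
$\left(h{\left(-77 \right)} + C{\left(311 \right)}\right) + 23640 = \left(\sqrt{- 77 \left(1 + 2 \left(-77\right)\right)} - 575\right) + 23640 = \left(\sqrt{- 77 \left(1 - 154\right)} - 575\right) + 23640 = \left(\sqrt{\left(-77\right) \left(-153\right)} - 575\right) + 23640 = \left(\sqrt{11781} - 575\right) + 23640 = \left(3 \sqrt{1309} - 575\right) + 23640 = \left(-575 + 3 \sqrt{1309}\right) + 23640 = 23065 + 3 \sqrt{1309}$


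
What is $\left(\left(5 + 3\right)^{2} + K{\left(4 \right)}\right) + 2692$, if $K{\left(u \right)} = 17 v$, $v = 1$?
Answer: $2773$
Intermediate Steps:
$K{\left(u \right)} = 17$ ($K{\left(u \right)} = 17 \cdot 1 = 17$)
$\left(\left(5 + 3\right)^{2} + K{\left(4 \right)}\right) + 2692 = \left(\left(5 + 3\right)^{2} + 17\right) + 2692 = \left(8^{2} + 17\right) + 2692 = \left(64 + 17\right) + 2692 = 81 + 2692 = 2773$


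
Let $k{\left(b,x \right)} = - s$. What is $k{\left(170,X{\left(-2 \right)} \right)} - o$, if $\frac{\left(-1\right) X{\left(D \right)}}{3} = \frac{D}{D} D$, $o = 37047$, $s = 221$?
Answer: $-37268$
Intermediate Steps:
$X{\left(D \right)} = - 3 D$ ($X{\left(D \right)} = - 3 \frac{D}{D} D = - 3 \cdot 1 D = - 3 D$)
$k{\left(b,x \right)} = -221$ ($k{\left(b,x \right)} = \left(-1\right) 221 = -221$)
$k{\left(170,X{\left(-2 \right)} \right)} - o = -221 - 37047 = -37268$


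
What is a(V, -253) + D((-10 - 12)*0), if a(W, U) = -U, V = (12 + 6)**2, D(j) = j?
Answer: 253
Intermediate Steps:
V = 324 (V = 18**2 = 324)
a(V, -253) + D((-10 - 12)*0) = -1*(-253) + (-10 - 12)*0 = 253 - 22*0 = 253 + 0 = 253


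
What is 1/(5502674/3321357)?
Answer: 3321357/5502674 ≈ 0.60359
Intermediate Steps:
1/(5502674/3321357) = 3321357/5502674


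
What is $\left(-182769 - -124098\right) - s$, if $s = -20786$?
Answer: $-37885$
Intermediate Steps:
$\left(-182769 - -124098\right) - s = \left(-182769 - -124098\right) - -20786 = \left(-182769 + 124098\right) + 20786 = -58671 + 20786 = -37885$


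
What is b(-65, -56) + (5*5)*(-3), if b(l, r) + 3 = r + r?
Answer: -190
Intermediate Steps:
b(l, r) = -3 + 2*r (b(l, r) = -3 + (r + r) = -3 + 2*r)
b(-65, -56) + (5*5)*(-3) = (-3 + 2*(-56)) + (5*5)*(-3) = (-3 - 112) + 25*(-3) = -115 - 75 = -190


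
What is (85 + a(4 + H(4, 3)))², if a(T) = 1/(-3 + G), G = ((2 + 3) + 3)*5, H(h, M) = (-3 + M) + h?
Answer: 9897316/1369 ≈ 7229.6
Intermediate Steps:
H(h, M) = -3 + M + h
G = 40 (G = (5 + 3)*5 = 8*5 = 40)
a(T) = 1/37 (a(T) = 1/(-3 + 40) = 1/37)
(85 + a(4 + H(4, 3)))² = (85 + 1/37)² = (3146/37)² = 9897316/1369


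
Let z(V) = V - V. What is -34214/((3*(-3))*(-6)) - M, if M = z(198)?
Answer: -17107/27 ≈ -633.59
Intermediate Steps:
z(V) = 0
M = 0
-34214/((3*(-3))*(-6)) - M = -34214/((3*(-3))*(-6)) - 1*0 = -34214/((-9*(-6))) + 0 = -34214/54 + 0 = -34214*1/54 + 0 = -17107/27 + 0 = -17107/27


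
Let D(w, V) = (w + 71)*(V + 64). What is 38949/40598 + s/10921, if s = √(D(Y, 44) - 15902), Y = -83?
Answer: 38949/40598 + I*√17198/10921 ≈ 0.95938 + 0.012008*I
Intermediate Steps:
D(w, V) = (64 + V)*(71 + w) (D(w, V) = (71 + w)*(64 + V) = (64 + V)*(71 + w))
s = I*√17198 (s = √((4544 + 64*(-83) + 71*44 + 44*(-83)) - 15902) = √((4544 - 5312 + 3124 - 3652) - 15902) = √(-1296 - 15902) = √(-17198) = I*√17198 ≈ 131.14*I)
38949/40598 + s/10921 = 38949/40598 + (I*√17198)/10921 = 38949*(1/40598) + (I*√17198)*(1/10921) = 38949/40598 + I*√17198/10921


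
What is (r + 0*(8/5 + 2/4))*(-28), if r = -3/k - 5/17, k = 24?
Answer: 399/34 ≈ 11.735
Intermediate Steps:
r = -57/136 (r = -3/24 - 5/17 = -3*1/24 - 5*1/17 = -⅛ - 5/17 = -57/136 ≈ -0.41912)
(r + 0*(8/5 + 2/4))*(-28) = (-57/136 + 0*(8/5 + 2/4))*(-28) = (-57/136 + 0*(8*(⅕) + 2*(¼)))*(-28) = (-57/136 + 0*(8/5 + ½))*(-28) = (-57/136 + 0*(21/10))*(-28) = (-57/136 + 0)*(-28) = -57/136*(-28) = 399/34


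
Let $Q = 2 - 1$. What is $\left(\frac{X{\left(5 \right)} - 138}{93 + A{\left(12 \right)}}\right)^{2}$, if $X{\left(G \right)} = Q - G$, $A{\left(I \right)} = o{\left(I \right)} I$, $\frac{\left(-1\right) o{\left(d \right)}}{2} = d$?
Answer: $\frac{20164}{38025} \approx 0.53028$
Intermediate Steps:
$o{\left(d \right)} = - 2 d$
$A{\left(I \right)} = - 2 I^{2}$ ($A{\left(I \right)} = - 2 I I = - 2 I^{2}$)
$Q = 1$
$X{\left(G \right)} = 1 - G$
$\left(\frac{X{\left(5 \right)} - 138}{93 + A{\left(12 \right)}}\right)^{2} = \left(\frac{\left(1 - 5\right) - 138}{93 - 2 \cdot 12^{2}}\right)^{2} = \left(\frac{\left(1 - 5\right) - 138}{93 - 288}\right)^{2} = \left(\frac{-4 - 138}{93 - 288}\right)^{2} = \left(- \frac{142}{-195}\right)^{2} = \left(\left(-142\right) \left(- \frac{1}{195}\right)\right)^{2} = \left(\frac{142}{195}\right)^{2} = \frac{20164}{38025}$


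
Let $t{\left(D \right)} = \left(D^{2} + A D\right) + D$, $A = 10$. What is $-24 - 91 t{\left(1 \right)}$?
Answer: $-1116$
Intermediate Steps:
$t{\left(D \right)} = D^{2} + 11 D$ ($t{\left(D \right)} = \left(D^{2} + 10 D\right) + D = D^{2} + 11 D$)
$-24 - 91 t{\left(1 \right)} = -24 - 91 \cdot 1 \left(11 + 1\right) = -24 - 91 \cdot 1 \cdot 12 = -24 - 1092 = -1116$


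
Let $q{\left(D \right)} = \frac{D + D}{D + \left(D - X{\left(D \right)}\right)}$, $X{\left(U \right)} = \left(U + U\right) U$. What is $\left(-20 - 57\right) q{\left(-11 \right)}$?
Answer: $- \frac{77}{12} \approx -6.4167$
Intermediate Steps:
$X{\left(U \right)} = 2 U^{2}$ ($X{\left(U \right)} = 2 U U = 2 U^{2}$)
$q{\left(D \right)} = \frac{2 D}{- 2 D^{2} + 2 D}$ ($q{\left(D \right)} = \frac{D + D}{D + \left(D - 2 D^{2}\right)} = \frac{2 D}{D - \left(- D + 2 D^{2}\right)} = \frac{2 D}{- 2 D^{2} + 2 D}$)
$\left(-20 - 57\right) q{\left(-11 \right)} = \left(-20 - 57\right) \left(- \frac{1}{-1 - 11}\right) = - 77 \left(- \frac{1}{-12}\right) = - 77 \left(\left(-1\right) \left(- \frac{1}{12}\right)\right) = \left(-77\right) \frac{1}{12} = - \frac{77}{12}$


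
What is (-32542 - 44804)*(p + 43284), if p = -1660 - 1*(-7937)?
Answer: -3833345106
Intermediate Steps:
p = 6277 (p = -1660 + 7937 = 6277)
(-32542 - 44804)*(p + 43284) = (-32542 - 44804)*(6277 + 43284) = -77346*49561 = -3833345106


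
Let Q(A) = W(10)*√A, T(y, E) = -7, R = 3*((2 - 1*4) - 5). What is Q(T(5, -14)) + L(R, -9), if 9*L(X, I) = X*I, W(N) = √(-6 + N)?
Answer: 21 + 2*I*√7 ≈ 21.0 + 5.2915*I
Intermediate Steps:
R = -21 (R = 3*((2 - 4) - 5) = 3*(-2 - 5) = 3*(-7) = -21)
Q(A) = 2*√A (Q(A) = √(-6 + 10)*√A = √4*√A = 2*√A)
L(X, I) = I*X/9 (L(X, I) = (X*I)/9 = (I*X)/9 = I*X/9)
Q(T(5, -14)) + L(R, -9) = 2*√(-7) + (⅑)*(-9)*(-21) = 2*(I*√7) + 21 = 2*I*√7 + 21 = 21 + 2*I*√7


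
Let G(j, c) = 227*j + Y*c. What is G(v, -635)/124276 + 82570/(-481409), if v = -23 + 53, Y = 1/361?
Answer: -2521195419545/21597758143124 ≈ -0.11673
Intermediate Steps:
Y = 1/361 ≈ 0.0027701
v = 30
G(j, c) = 227*j + c/361
G(v, -635)/124276 + 82570/(-481409) = (227*30 + (1/361)*(-635))/124276 + 82570/(-481409) = (6810 - 635/361)*(1/124276) + 82570*(-1/481409) = (2457775/361)*(1/124276) - 82570/481409 = 2457775/44863636 - 82570/481409 = -2521195419545/21597758143124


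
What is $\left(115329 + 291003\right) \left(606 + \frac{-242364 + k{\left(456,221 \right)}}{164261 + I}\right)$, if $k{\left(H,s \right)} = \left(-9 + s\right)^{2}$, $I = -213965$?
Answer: $\frac{513299643942}{2071} \approx 2.4785 \cdot 10^{8}$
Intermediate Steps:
$\left(115329 + 291003\right) \left(606 + \frac{-242364 + k{\left(456,221 \right)}}{164261 + I}\right) = \left(115329 + 291003\right) \left(606 + \frac{-242364 + \left(-9 + 221\right)^{2}}{164261 - 213965}\right) = 406332 \left(606 + \frac{-242364 + 212^{2}}{-49704}\right) = 406332 \left(606 + \left(-242364 + 44944\right) \left(- \frac{1}{49704}\right)\right) = 406332 \left(606 - - \frac{49355}{12426}\right) = 406332 \left(606 + \frac{49355}{12426}\right) = 406332 \cdot \frac{7579511}{12426} = \frac{513299643942}{2071}$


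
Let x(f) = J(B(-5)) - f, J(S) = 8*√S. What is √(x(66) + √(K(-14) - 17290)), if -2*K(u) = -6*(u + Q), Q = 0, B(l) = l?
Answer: √(-66 + 2*I*√4333 + 8*I*√5) ≈ 6.9806 + 10.711*I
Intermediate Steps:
K(u) = 3*u (K(u) = -(-3)*(u + 0) = -(-3)*u = 3*u)
x(f) = -f + 8*I*√5 (x(f) = 8*√(-5) - f = 8*(I*√5) - f = 8*I*√5 - f = -f + 8*I*√5)
√(x(66) + √(K(-14) - 17290)) = √((-1*66 + 8*I*√5) + √(3*(-14) - 17290)) = √((-66 + 8*I*√5) + √(-42 - 17290)) = √((-66 + 8*I*√5) + √(-17332)) = √((-66 + 8*I*√5) + 2*I*√4333) = √(-66 + 2*I*√4333 + 8*I*√5)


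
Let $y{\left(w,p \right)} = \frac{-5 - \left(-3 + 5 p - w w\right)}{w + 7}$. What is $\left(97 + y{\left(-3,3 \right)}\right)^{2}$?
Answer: $9025$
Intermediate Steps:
$y{\left(w,p \right)} = \frac{-2 + w^{2} - 5 p}{7 + w}$ ($y{\left(w,p \right)} = \frac{-5 - \left(-3 - w^{2} + 5 p\right)}{7 + w} = \frac{-5 + \left(3 + w^{2} - 5 p\right)}{7 + w} = \frac{-2 + w^{2} - 5 p}{7 + w}$)
$\left(97 + y{\left(-3,3 \right)}\right)^{2} = \left(97 + \frac{-2 + \left(-3\right)^{2} - 15}{7 - 3}\right)^{2} = \left(97 + \frac{-2 + 9 - 15}{4}\right)^{2} = \left(97 + \frac{1}{4} \left(-8\right)\right)^{2} = \left(97 - 2\right)^{2} = 95^{2} = 9025$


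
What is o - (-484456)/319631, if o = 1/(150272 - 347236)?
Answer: 95420071953/62955800284 ≈ 1.5157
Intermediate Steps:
o = -1/196964 (o = 1/(-196964) = -1/196964 ≈ -5.0771e-6)
o - (-484456)/319631 = -1/196964 - (-484456)/319631 = -1/196964 - 1*(-484456/319631) = -1/196964 + 484456/319631 = 95420071953/62955800284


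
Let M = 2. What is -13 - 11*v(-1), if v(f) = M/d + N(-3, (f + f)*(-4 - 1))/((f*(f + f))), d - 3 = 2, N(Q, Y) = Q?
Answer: -9/10 ≈ -0.90000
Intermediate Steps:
d = 5 (d = 3 + 2 = 5)
v(f) = ⅖ - 3/(2*f²) (v(f) = 2/5 - 3*1/(f*(f + f)) = 2*(⅕) - 3*1/(2*f²) = ⅖ - 3*1/(2*f²) = ⅖ - 3/(2*f²))
-13 - 11*v(-1) = -13 - 11*(⅖ - 3/2/(-1)²) = -13 - 11*(⅖ - 3/2*1) = -13 - 11*(⅖ - 3/2) = -13 - 11*(-11/10) = -13 + 121/10 = -9/10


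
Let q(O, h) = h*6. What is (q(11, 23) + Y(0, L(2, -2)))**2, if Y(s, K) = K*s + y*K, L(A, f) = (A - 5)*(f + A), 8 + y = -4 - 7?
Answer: 19044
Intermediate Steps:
y = -19 (y = -8 + (-4 - 7) = -8 - 11 = -19)
q(O, h) = 6*h
L(A, f) = (-5 + A)*(A + f)
Y(s, K) = -19*K + K*s (Y(s, K) = K*s - 19*K = -19*K + K*s)
(q(11, 23) + Y(0, L(2, -2)))**2 = (6*23 + (2**2 - 5*2 - 5*(-2) + 2*(-2))*(-19 + 0))**2 = (138 + (4 - 10 + 10 - 4)*(-19))**2 = (138 + 0*(-19))**2 = (138 + 0)**2 = 138**2 = 19044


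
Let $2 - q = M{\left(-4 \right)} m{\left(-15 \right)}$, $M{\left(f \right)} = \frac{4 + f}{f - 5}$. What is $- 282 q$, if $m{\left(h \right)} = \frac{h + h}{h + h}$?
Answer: $-564$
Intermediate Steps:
$m{\left(h \right)} = 1$ ($m{\left(h \right)} = \frac{2 h}{2 h} = 2 h \frac{1}{2 h} = 1$)
$M{\left(f \right)} = \frac{4 + f}{-5 + f}$
$q = 2$ ($q = 2 - \frac{4 - 4}{-5 - 4} \cdot 1 = 2 - \frac{1}{-9} \cdot 0 \cdot 1 = 2 - \left(- \frac{1}{9}\right) 0 \cdot 1 = 2 - 0 \cdot 1 = 2 - 0 = 2 + 0 = 2$)
$- 282 q = \left(-282\right) 2 = -564$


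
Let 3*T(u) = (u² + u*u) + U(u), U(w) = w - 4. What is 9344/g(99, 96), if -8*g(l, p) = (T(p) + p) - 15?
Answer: -224256/18767 ≈ -11.949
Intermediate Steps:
U(w) = -4 + w
T(u) = -4/3 + u/3 + 2*u²/3 (T(u) = ((u² + u*u) + (-4 + u))/3 = ((u² + u²) + (-4 + u))/3 = (2*u² + (-4 + u))/3 = (-4 + u + 2*u²)/3 = -4/3 + u/3 + 2*u²/3)
g(l, p) = 49/24 - p/6 - p²/12 (g(l, p) = -(((-4/3 + p/3 + 2*p²/3) + p) - 15)/8 = -((-4/3 + 2*p²/3 + 4*p/3) - 15)/8 = -(-49/3 + 2*p²/3 + 4*p/3)/8 = 49/24 - p/6 - p²/12)
9344/g(99, 96) = 9344/(49/24 - ⅙*96 - 1/12*96²) = 9344/(49/24 - 16 - 1/12*9216) = 9344/(49/24 - 16 - 768) = 9344/(-18767/24) = 9344*(-24/18767) = -224256/18767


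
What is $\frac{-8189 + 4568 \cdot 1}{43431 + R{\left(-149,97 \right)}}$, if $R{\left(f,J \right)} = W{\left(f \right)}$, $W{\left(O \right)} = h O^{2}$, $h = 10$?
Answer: $- \frac{3621}{265441} \approx -0.013641$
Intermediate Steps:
$W{\left(O \right)} = 10 O^{2}$
$R{\left(f,J \right)} = 10 f^{2}$
$\frac{-8189 + 4568 \cdot 1}{43431 + R{\left(-149,97 \right)}} = \frac{-8189 + 4568 \cdot 1}{43431 + 10 \left(-149\right)^{2}} = \frac{-8189 + 4568}{43431 + 10 \cdot 22201} = - \frac{3621}{43431 + 222010} = - \frac{3621}{265441}$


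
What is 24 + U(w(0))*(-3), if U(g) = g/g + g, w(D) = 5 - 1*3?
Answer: 15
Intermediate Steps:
w(D) = 2 (w(D) = 5 - 3 = 2)
U(g) = 1 + g
24 + U(w(0))*(-3) = 24 + (1 + 2)*(-3) = 24 + 3*(-3) = 24 - 9 = 15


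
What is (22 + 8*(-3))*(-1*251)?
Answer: 502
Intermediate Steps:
(22 + 8*(-3))*(-1*251) = (22 - 24)*(-251) = -2*(-251) = 502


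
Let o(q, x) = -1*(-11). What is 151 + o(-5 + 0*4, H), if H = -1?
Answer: 162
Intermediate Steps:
o(q, x) = 11
151 + o(-5 + 0*4, H) = 151 + 11 = 162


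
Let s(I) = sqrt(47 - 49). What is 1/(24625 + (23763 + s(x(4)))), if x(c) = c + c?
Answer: 24194/1170699273 - I*sqrt(2)/2341398546 ≈ 2.0666e-5 - 6.04e-10*I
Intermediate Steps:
x(c) = 2*c
s(I) = I*sqrt(2) (s(I) = sqrt(-2) = I*sqrt(2))
1/(24625 + (23763 + s(x(4)))) = 1/(24625 + (23763 + I*sqrt(2))) = 1/(48388 + I*sqrt(2))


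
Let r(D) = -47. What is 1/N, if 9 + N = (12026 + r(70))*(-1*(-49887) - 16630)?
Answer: 1/398385594 ≈ 2.5101e-9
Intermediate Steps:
N = 398385594 (N = -9 + (12026 - 47)*(-1*(-49887) - 16630) = -9 + 11979*(49887 - 16630) = -9 + 11979*33257 = -9 + 398385603 = 398385594)
1/N = 1/398385594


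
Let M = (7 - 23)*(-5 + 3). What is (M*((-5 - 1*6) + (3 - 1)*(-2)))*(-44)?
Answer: 21120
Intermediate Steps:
M = 32 (M = -16*(-2) = 32)
(M*((-5 - 1*6) + (3 - 1)*(-2)))*(-44) = (32*((-5 - 1*6) + (3 - 1)*(-2)))*(-44) = (32*((-5 - 6) + 2*(-2)))*(-44) = (32*(-11 - 4))*(-44) = (32*(-15))*(-44) = -480*(-44) = 21120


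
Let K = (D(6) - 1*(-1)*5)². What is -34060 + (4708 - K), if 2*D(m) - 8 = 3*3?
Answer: -118137/4 ≈ -29534.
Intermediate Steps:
D(m) = 17/2 (D(m) = 4 + (3*3)/2 = 4 + (½)*9 = 4 + 9/2 = 17/2)
K = 729/4 (K = (17/2 - 1*(-1)*5)² = (17/2 + 1*5)² = (17/2 + 5)² = (27/2)² = 729/4 ≈ 182.25)
-34060 + (4708 - K) = -34060 + (4708 - 1*729/4) = -34060 + (4708 - 729/4) = -34060 + 18103/4 = -118137/4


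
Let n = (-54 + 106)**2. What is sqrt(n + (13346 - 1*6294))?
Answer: 6*sqrt(271) ≈ 98.772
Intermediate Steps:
n = 2704 (n = 52**2 = 2704)
sqrt(n + (13346 - 1*6294)) = sqrt(2704 + (13346 - 1*6294)) = sqrt(2704 + (13346 - 6294)) = sqrt(2704 + 7052) = sqrt(9756) = 6*sqrt(271)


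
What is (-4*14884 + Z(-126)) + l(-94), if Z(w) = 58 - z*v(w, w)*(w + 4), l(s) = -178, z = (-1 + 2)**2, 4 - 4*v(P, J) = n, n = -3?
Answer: -118885/2 ≈ -59443.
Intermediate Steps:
v(P, J) = 7/4 (v(P, J) = 1 - 1/4*(-3) = 1 + 3/4 = 7/4)
z = 1 (z = 1**2 = 1)
Z(w) = 51 - 7*w/4 (Z(w) = 58 - 7*(w + 4)/4 = 58 - 7*(4 + w)/4 = 58 - (7 + 7*w/4) = 58 + (-7 - 7*w/4) = 51 - 7*w/4)
(-4*14884 + Z(-126)) + l(-94) = (-4*14884 + (51 - 7/4*(-126))) - 178 = (-59536 + (51 + 441/2)) - 178 = (-59536 + 543/2) - 178 = -118529/2 - 178 = -118885/2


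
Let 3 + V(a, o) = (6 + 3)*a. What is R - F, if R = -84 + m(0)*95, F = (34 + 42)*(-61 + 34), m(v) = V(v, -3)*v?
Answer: 1968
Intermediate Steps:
V(a, o) = -3 + 9*a (V(a, o) = -3 + (6 + 3)*a = -3 + 9*a)
m(v) = v*(-3 + 9*v) (m(v) = (-3 + 9*v)*v = v*(-3 + 9*v))
F = -2052 (F = 76*(-27) = -2052)
R = -84 (R = -84 + (3*0*(-1 + 3*0))*95 = -84 + (3*0*(-1 + 0))*95 = -84 + (3*0*(-1))*95 = -84 + 0*95 = -84 + 0 = -84)
R - F = -84 - 1*(-2052) = -84 + 2052 = 1968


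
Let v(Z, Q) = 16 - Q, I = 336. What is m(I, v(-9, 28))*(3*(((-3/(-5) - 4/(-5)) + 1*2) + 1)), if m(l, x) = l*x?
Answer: -266112/5 ≈ -53222.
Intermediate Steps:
m(I, v(-9, 28))*(3*(((-3/(-5) - 4/(-5)) + 1*2) + 1)) = (336*(16 - 1*28))*(3*(((-3/(-5) - 4/(-5)) + 1*2) + 1)) = (336*(16 - 28))*(3*(((-3*(-⅕) - 4*(-⅕)) + 2) + 1)) = (336*(-12))*(3*(((⅗ + ⅘) + 2) + 1)) = -12096*((7/5 + 2) + 1) = -12096*(17/5 + 1) = -12096*22/5 = -4032*66/5 = -266112/5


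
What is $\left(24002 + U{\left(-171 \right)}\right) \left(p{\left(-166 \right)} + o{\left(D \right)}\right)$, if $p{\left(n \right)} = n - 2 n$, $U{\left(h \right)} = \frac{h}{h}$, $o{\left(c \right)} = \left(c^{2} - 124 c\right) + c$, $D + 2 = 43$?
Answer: $-76713588$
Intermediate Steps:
$D = 41$ ($D = -2 + 43 = 41$)
$o{\left(c \right)} = c^{2} - 123 c$
$U{\left(h \right)} = 1$
$p{\left(n \right)} = - n$
$\left(24002 + U{\left(-171 \right)}\right) \left(p{\left(-166 \right)} + o{\left(D \right)}\right) = \left(24002 + 1\right) \left(\left(-1\right) \left(-166\right) + 41 \left(-123 + 41\right)\right) = 24003 \left(166 + 41 \left(-82\right)\right) = 24003 \left(166 - 3362\right) = 24003 \left(-3196\right) = -76713588$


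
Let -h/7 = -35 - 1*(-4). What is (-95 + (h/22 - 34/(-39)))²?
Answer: 5227145401/736164 ≈ 7100.5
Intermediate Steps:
h = 217 (h = -7*(-35 - 1*(-4)) = -7*(-35 + 4) = -7*(-31) = 217)
(-95 + (h/22 - 34/(-39)))² = (-95 + (217/22 - 34/(-39)))² = (-95 + (217*(1/22) - 34*(-1/39)))² = (-95 + (217/22 + 34/39))² = (-95 + 9211/858)² = (-72299/858)² = 5227145401/736164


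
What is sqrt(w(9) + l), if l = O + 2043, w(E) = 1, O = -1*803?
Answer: sqrt(1241) ≈ 35.228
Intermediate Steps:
O = -803
l = 1240 (l = -803 + 2043 = 1240)
sqrt(w(9) + l) = sqrt(1 + 1240) = sqrt(1241)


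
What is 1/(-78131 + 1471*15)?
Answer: -1/56066 ≈ -1.7836e-5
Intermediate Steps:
1/(-78131 + 1471*15) = 1/(-78131 + 22065) = 1/(-56066) = -1/56066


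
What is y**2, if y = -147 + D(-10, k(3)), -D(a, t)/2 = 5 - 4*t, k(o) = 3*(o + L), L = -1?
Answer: 11881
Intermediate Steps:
k(o) = -3 + 3*o (k(o) = 3*(o - 1) = 3*(-1 + o) = -3 + 3*o)
D(a, t) = -10 + 8*t (D(a, t) = -2*(5 - 4*t) = -10 + 8*t)
y = -109 (y = -147 + (-10 + 8*(-3 + 3*3)) = -147 + (-10 + 8*(-3 + 9)) = -147 + (-10 + 8*6) = -147 + (-10 + 48) = -147 + 38 = -109)
y**2 = (-109)**2 = 11881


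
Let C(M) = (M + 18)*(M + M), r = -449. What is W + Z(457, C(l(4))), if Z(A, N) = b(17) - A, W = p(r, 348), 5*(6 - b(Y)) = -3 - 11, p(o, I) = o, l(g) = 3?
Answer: -4486/5 ≈ -897.20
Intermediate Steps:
b(Y) = 44/5 (b(Y) = 6 - (-3 - 11)/5 = 6 - 1/5*(-14) = 6 + 14/5 = 44/5)
W = -449
C(M) = 2*M*(18 + M) (C(M) = (18 + M)*(2*M) = 2*M*(18 + M))
Z(A, N) = 44/5 - A
W + Z(457, C(l(4))) = -449 + (44/5 - 1*457) = -449 + (44/5 - 457) = -449 - 2241/5 = -4486/5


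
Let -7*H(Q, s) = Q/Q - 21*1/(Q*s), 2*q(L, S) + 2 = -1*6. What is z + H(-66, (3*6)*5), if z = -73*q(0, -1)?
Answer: 4045133/13860 ≈ 291.86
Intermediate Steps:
q(L, S) = -4 (q(L, S) = -1 + (-1*6)/2 = -1 + (1/2)*(-6) = -1 - 3 = -4)
z = 292 (z = -73*(-4) = 292)
H(Q, s) = -1/7 + 3/(Q*s) (H(Q, s) = -(Q/Q - 21*1/(Q*s))/7 = -(1 - 21/(Q*s))/7 = -1/7 + 3/(Q*s))
z + H(-66, (3*6)*5) = 292 + (-1/7 + 3/(-66*((3*6)*5))) = 292 + (-1/7 + 3*(-1/66)/(18*5)) = 292 + (-1/7 + 3*(-1/66)/90) = 292 + (-1/7 + 3*(-1/66)*(1/90)) = 292 + (-1/7 - 1/1980) = 292 - 1987/13860 = 4045133/13860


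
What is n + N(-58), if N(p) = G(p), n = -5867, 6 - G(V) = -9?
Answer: -5852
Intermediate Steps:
G(V) = 15 (G(V) = 6 - 1*(-9) = 6 + 9 = 15)
N(p) = 15
n + N(-58) = -5867 + 15 = -5852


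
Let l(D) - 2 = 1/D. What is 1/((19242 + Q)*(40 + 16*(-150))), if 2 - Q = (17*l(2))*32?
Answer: -1/42206240 ≈ -2.3693e-8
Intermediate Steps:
l(D) = 2 + 1/D
Q = -1358 (Q = 2 - 17*(2 + 1/2)*32 = 2 - 17*(2 + ½)*32 = 2 - 17*(5/2)*32 = 2 - 85*32/2 = 2 - 1*1360 = 2 - 1360 = -1358)
1/((19242 + Q)*(40 + 16*(-150))) = 1/((19242 - 1358)*(40 + 16*(-150))) = 1/(17884*(40 - 2400)) = (1/17884)/(-2360) = (1/17884)*(-1/2360) = -1/42206240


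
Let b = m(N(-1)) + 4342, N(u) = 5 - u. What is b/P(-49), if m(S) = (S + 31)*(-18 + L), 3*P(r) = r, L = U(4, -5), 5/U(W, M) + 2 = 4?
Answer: -22611/98 ≈ -230.72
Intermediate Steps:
U(W, M) = 5/2 (U(W, M) = 5/(-2 + 4) = 5/2)
L = 5/2 ≈ 2.5000
P(r) = r/3
m(S) = -961/2 - 31*S/2 (m(S) = (S + 31)*(-18 + 5/2) = (31 + S)*(-31/2) = -961/2 - 31*S/2)
b = 7537/2 (b = (-961/2 - 31*(5 - 1*(-1))/2) + 4342 = (-961/2 - 31*(5 + 1)/2) + 4342 = (-961/2 - 31/2*6) + 4342 = (-961/2 - 93) + 4342 = -1147/2 + 4342 = 7537/2 ≈ 3768.5)
b/P(-49) = 7537/(2*(((1/3)*(-49)))) = 7537/(2*(-49/3)) = (7537/2)*(-3/49) = -22611/98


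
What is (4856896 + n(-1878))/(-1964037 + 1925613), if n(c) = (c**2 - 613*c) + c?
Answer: -2383279/9606 ≈ -248.10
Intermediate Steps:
n(c) = c**2 - 612*c
(4856896 + n(-1878))/(-1964037 + 1925613) = (4856896 - 1878*(-612 - 1878))/(-1964037 + 1925613) = (4856896 - 1878*(-2490))/(-38424) = (4856896 + 4676220)*(-1/38424) = 9533116*(-1/38424) = -2383279/9606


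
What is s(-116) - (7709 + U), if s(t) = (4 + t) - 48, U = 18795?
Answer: -26664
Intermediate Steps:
s(t) = -44 + t
s(-116) - (7709 + U) = (-44 - 116) - (7709 + 18795) = -160 - 1*26504 = -160 - 26504 = -26664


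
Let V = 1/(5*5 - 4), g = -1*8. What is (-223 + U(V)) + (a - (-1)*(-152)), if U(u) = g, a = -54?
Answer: -437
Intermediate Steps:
g = -8
V = 1/21 (V = 1/(25 - 4) = 1/21 ≈ 0.047619)
U(u) = -8
(-223 + U(V)) + (a - (-1)*(-152)) = (-223 - 8) + (-54 - (-1)*(-152)) = -231 + (-54 - 1*152) = -231 + (-54 - 152) = -231 - 206 = -437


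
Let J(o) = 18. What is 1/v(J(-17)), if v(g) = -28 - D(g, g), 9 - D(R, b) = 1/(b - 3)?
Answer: -15/554 ≈ -0.027076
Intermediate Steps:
D(R, b) = 9 - 1/(-3 + b) (D(R, b) = 9 - 1/(b - 3) = 9 - 1/(-3 + b))
v(g) = -28 - (-28 + 9*g)/(-3 + g)
1/v(J(-17)) = 1/((112 - 37*18)/(-3 + 18)) = 1/((112 - 666)/15) = 1/((1/15)*(-554)) = 1/(-554/15) = -15/554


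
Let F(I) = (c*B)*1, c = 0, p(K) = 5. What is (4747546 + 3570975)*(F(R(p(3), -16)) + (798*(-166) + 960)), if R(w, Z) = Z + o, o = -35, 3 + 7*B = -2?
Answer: -1093952059668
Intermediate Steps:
B = -5/7 (B = -3/7 + (⅐)*(-2) = -3/7 - 2/7 = -5/7 ≈ -0.71429)
R(w, Z) = -35 + Z (R(w, Z) = Z - 35 = -35 + Z)
F(I) = 0 (F(I) = (0*(-5/7))*1 = 0*1 = 0)
(4747546 + 3570975)*(F(R(p(3), -16)) + (798*(-166) + 960)) = (4747546 + 3570975)*(0 + (798*(-166) + 960)) = 8318521*(0 + (-132468 + 960)) = 8318521*(0 - 131508) = 8318521*(-131508) = -1093952059668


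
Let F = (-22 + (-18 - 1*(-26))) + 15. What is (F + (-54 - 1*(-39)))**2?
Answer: 196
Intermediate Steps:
F = 1 (F = (-22 + (-18 + 26)) + 15 = (-22 + 8) + 15 = -14 + 15 = 1)
(F + (-54 - 1*(-39)))**2 = (1 + (-54 - 1*(-39)))**2 = (1 + (-54 + 39))**2 = (1 - 15)**2 = (-14)**2 = 196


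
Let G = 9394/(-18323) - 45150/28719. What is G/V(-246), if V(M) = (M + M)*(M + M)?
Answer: -45711239/5307437138382 ≈ -8.6127e-6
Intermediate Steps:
V(M) = 4*M**2 (V(M) = (2*M)*(2*M) = 4*M**2)
G = -365689912/175406079 (G = 9394*(-1/18323) - 45150*1/28719 = -9394/18323 - 15050/9573 = -365689912/175406079 ≈ -2.0848)
G/V(-246) = -365689912/(175406079*(4*(-246)**2)) = -365689912/(175406079*(4*60516)) = -365689912/175406079/242064 = -365689912/175406079*1/242064 = -45711239/5307437138382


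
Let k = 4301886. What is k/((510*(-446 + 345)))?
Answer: -716981/8585 ≈ -83.516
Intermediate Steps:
k/((510*(-446 + 345))) = 4301886/((510*(-446 + 345))) = 4301886/((510*(-101))) = 4301886/(-51510) = 4301886*(-1/51510) = -716981/8585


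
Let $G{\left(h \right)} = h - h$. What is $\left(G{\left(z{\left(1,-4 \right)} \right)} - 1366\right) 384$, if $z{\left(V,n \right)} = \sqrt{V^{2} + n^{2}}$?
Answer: $-524544$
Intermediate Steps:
$G{\left(h \right)} = 0$
$\left(G{\left(z{\left(1,-4 \right)} \right)} - 1366\right) 384 = \left(0 - 1366\right) 384 = \left(-1366\right) 384 = -524544$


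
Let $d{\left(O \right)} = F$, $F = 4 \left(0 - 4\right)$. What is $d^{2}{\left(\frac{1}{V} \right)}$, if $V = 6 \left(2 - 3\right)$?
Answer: $256$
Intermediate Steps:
$V = -6$ ($V = 6 \left(-1\right) = -6$)
$F = -16$ ($F = 4 \left(-4\right) = -16$)
$d{\left(O \right)} = -16$
$d^{2}{\left(\frac{1}{V} \right)} = \left(-16\right)^{2} = 256$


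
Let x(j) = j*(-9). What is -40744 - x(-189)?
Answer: -42445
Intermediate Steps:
x(j) = -9*j
-40744 - x(-189) = -40744 - (-9)*(-189) = -40744 - 1*1701 = -40744 - 1701 = -42445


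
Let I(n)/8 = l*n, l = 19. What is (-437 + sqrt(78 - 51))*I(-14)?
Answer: 929936 - 6384*sqrt(3) ≈ 9.1888e+5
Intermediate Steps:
I(n) = 152*n (I(n) = 8*(19*n) = 152*n)
(-437 + sqrt(78 - 51))*I(-14) = (-437 + sqrt(78 - 51))*(152*(-14)) = (-437 + sqrt(27))*(-2128) = (-437 + 3*sqrt(3))*(-2128) = 929936 - 6384*sqrt(3)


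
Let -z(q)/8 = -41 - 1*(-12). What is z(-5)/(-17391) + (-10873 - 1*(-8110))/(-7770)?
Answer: 15416231/45042690 ≈ 0.34226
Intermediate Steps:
z(q) = 232 (z(q) = -8*(-41 - 1*(-12)) = -8*(-41 + 12) = -8*(-29) = 232)
z(-5)/(-17391) + (-10873 - 1*(-8110))/(-7770) = 232/(-17391) + (-10873 - 1*(-8110))/(-7770) = 232*(-1/17391) + (-10873 + 8110)*(-1/7770) = -232/17391 - 2763*(-1/7770) = -232/17391 + 921/2590 = 15416231/45042690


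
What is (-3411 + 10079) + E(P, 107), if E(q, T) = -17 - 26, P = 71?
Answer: 6625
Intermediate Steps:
E(q, T) = -43
(-3411 + 10079) + E(P, 107) = (-3411 + 10079) - 43 = 6668 - 43 = 6625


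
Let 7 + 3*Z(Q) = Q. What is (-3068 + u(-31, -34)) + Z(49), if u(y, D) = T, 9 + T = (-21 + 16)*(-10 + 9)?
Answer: -3058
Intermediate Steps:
Z(Q) = -7/3 + Q/3
T = -4 (T = -9 + (-21 + 16)*(-10 + 9) = -9 - 5*(-1) = -9 + 5 = -4)
u(y, D) = -4
(-3068 + u(-31, -34)) + Z(49) = (-3068 - 4) + (-7/3 + (⅓)*49) = -3072 + (-7/3 + 49/3) = -3072 + 14 = -3058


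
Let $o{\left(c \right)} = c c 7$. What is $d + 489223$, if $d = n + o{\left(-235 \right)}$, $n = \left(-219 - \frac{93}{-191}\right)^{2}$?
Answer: $\frac{33691880534}{36481} \approx 9.2355 \cdot 10^{5}$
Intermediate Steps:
$o{\left(c \right)} = 7 c^{2}$ ($o{\left(c \right)} = c^{2} \cdot 7 = 7 c^{2}$)
$n = \frac{1741893696}{36481}$ ($n = \left(-219 - - \frac{93}{191}\right)^{2} = \left(-219 + \frac{93}{191}\right)^{2} = \left(- \frac{41736}{191}\right)^{2} = \frac{1741893696}{36481} \approx 47748.0$)
$d = \frac{15844536271}{36481}$ ($d = \frac{1741893696}{36481} + 7 \left(-235\right)^{2} = \frac{1741893696}{36481} + 7 \cdot 55225 = \frac{1741893696}{36481} + 386575 = \frac{15844536271}{36481} \approx 4.3432 \cdot 10^{5}$)
$d + 489223 = \frac{15844536271}{36481} + 489223 = \frac{33691880534}{36481}$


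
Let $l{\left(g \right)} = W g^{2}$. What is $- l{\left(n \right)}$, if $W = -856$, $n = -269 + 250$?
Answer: $309016$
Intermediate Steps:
$n = -19$
$l{\left(g \right)} = - 856 g^{2}$
$- l{\left(n \right)} = - \left(-856\right) \left(-19\right)^{2} = - \left(-856\right) 361 = \left(-1\right) \left(-309016\right) = 309016$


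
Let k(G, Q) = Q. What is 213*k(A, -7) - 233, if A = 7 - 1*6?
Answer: -1724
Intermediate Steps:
A = 1 (A = 7 - 6 = 1)
213*k(A, -7) - 233 = 213*(-7) - 233 = -1491 - 233 = -1724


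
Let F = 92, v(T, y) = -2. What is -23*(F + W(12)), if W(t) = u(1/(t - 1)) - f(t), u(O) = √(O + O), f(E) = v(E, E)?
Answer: -2162 - 23*√22/11 ≈ -2171.8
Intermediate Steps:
f(E) = -2
u(O) = √2*√O (u(O) = √(2*O) = √2*√O)
W(t) = 2 + √2*√(1/(-1 + t)) (W(t) = √2*√(1/(t - 1)) - 1*(-2) = √2*√(1/(-1 + t)) + 2 = 2 + √2*√(1/(-1 + t)))
-23*(F + W(12)) = -23*(92 + (2 + √2*√(1/(-1 + 12)))) = -23*(92 + (2 + √2*√(1/11))) = -23*(92 + (2 + √2*(√11/11))) = -23*(92 + (2 + √22/11)) = -23*(94 + √22/11) = -2162 - 23*√22/11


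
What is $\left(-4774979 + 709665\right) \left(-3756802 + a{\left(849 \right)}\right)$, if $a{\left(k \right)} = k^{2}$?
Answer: $12342297369314$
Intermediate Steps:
$\left(-4774979 + 709665\right) \left(-3756802 + a{\left(849 \right)}\right) = \left(-4774979 + 709665\right) \left(-3756802 + 849^{2}\right) = - 4065314 \left(-3756802 + 720801\right) = \left(-4065314\right) \left(-3036001\right) = 12342297369314$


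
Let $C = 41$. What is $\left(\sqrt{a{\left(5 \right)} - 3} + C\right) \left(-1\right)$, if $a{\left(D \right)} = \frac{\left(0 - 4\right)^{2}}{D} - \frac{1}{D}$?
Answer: $-41$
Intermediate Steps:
$a{\left(D \right)} = \frac{15}{D}$ ($a{\left(D \right)} = \frac{\left(-4\right)^{2}}{D} - \frac{1}{D} = \frac{16}{D} - \frac{1}{D} = \frac{15}{D}$)
$\left(\sqrt{a{\left(5 \right)} - 3} + C\right) \left(-1\right) = \left(\sqrt{\frac{15}{5} - 3} + 41\right) \left(-1\right) = \left(\sqrt{15 \cdot \frac{1}{5} - 3} + 41\right) \left(-1\right) = \left(\sqrt{3 - 3} + 41\right) \left(-1\right) = \left(\sqrt{0} + 41\right) \left(-1\right) = \left(0 + 41\right) \left(-1\right) = 41 \left(-1\right) = -41$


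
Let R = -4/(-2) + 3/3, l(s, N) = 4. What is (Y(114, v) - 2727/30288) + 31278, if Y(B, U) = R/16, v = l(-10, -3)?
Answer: 39472959/1262 ≈ 31278.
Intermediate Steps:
v = 4
R = 3 (R = -4*(-½) + 3*(⅓) = 2 + 1 = 3)
Y(B, U) = 3/16
(Y(114, v) - 2727/30288) + 31278 = (3/16 - 2727/30288) + 31278 = (3/16 - 2727*1/30288) + 31278 = (3/16 - 909/10096) + 31278 = 123/1262 + 31278 = 39472959/1262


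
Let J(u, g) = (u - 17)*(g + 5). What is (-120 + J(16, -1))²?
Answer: 15376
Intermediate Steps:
J(u, g) = (-17 + u)*(5 + g)
(-120 + J(16, -1))² = (-120 + (-85 - 17*(-1) + 5*16 - 1*16))² = (-120 + (-85 + 17 + 80 - 16))² = (-120 - 4)² = (-124)² = 15376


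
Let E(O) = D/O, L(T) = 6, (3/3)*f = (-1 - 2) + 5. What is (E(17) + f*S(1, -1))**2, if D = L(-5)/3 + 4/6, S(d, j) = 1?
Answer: 12100/2601 ≈ 4.6521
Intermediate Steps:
f = 2 (f = (-1 - 2) + 5 = -3 + 5 = 2)
D = 8/3 (D = 6/3 + 4/6 = 6*(1/3) + 4*(1/6) = 2 + 2/3 = 8/3 ≈ 2.6667)
E(O) = 8/(3*O)
(E(17) + f*S(1, -1))**2 = ((8/3)/17 + 2*1)**2 = ((8/3)*(1/17) + 2)**2 = (8/51 + 2)**2 = (110/51)**2 = 12100/2601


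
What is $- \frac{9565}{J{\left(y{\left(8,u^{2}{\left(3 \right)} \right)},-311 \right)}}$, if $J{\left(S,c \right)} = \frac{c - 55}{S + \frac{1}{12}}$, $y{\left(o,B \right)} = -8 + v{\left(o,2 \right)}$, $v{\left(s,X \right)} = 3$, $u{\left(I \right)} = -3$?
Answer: $- \frac{564335}{4392} \approx -128.49$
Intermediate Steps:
$y{\left(o,B \right)} = -5$ ($y{\left(o,B \right)} = -8 + 3 = -5$)
$J{\left(S,c \right)} = \frac{-55 + c}{\frac{1}{12} + S}$ ($J{\left(S,c \right)} = \frac{-55 + c}{S + \frac{1}{12}} = \frac{-55 + c}{\frac{1}{12} + S}$)
$- \frac{9565}{J{\left(y{\left(8,u^{2}{\left(3 \right)} \right)},-311 \right)}} = - \frac{9565}{12 \frac{1}{1 + 12 \left(-5\right)} \left(-55 - 311\right)} = - \frac{9565}{12 \frac{1}{1 - 60} \left(-366\right)} = - \frac{9565}{12 \frac{1}{-59} \left(-366\right)} = - \frac{9565}{12 \left(- \frac{1}{59}\right) \left(-366\right)} = - \frac{9565}{\frac{4392}{59}} = \left(-9565\right) \frac{59}{4392} = - \frac{564335}{4392}$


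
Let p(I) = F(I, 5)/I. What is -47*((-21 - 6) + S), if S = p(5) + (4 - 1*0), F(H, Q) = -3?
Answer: 5546/5 ≈ 1109.2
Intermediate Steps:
p(I) = -3/I
S = 17/5 (S = -3/5 + (4 - 1*0) = -3*1/5 + (4 + 0) = -3/5 + 4 = 17/5 ≈ 3.4000)
-47*((-21 - 6) + S) = -47*((-21 - 6) + 17/5) = -47*(-27 + 17/5) = -47*(-118/5) = 5546/5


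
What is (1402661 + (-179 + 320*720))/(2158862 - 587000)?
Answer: 272147/261977 ≈ 1.0388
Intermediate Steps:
(1402661 + (-179 + 320*720))/(2158862 - 587000) = (1402661 + (-179 + 230400))/1571862 = (1402661 + 230221)*(1/1571862) = 1632882*(1/1571862) = 272147/261977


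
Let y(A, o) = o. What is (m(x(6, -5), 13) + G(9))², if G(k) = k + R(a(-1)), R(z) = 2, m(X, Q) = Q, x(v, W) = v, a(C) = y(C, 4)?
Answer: 576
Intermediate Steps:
a(C) = 4
G(k) = 2 + k (G(k) = k + 2 = 2 + k)
(m(x(6, -5), 13) + G(9))² = (13 + (2 + 9))² = (13 + 11)² = 24² = 576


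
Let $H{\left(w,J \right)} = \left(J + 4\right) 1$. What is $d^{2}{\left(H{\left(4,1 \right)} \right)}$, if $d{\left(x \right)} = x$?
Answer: $25$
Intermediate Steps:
$H{\left(w,J \right)} = 4 + J$ ($H{\left(w,J \right)} = \left(4 + J\right) 1 = 4 + J$)
$d^{2}{\left(H{\left(4,1 \right)} \right)} = \left(4 + 1\right)^{2} = 5^{2} = 25$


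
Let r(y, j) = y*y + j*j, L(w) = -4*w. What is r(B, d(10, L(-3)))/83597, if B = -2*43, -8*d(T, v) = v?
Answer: 29593/334388 ≈ 0.088499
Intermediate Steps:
d(T, v) = -v/8
B = -86
r(y, j) = j**2 + y**2 (r(y, j) = y**2 + j**2 = j**2 + y**2)
r(B, d(10, L(-3)))/83597 = ((-(-1)*(-3)/2)**2 + (-86)**2)/83597 = ((-1/8*12)**2 + 7396)*(1/83597) = ((-3/2)**2 + 7396)*(1/83597) = (9/4 + 7396)*(1/83597) = (29593/4)*(1/83597) = 29593/334388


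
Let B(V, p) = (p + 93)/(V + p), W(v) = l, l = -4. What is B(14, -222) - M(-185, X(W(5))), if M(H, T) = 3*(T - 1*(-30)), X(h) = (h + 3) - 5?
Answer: -14847/208 ≈ -71.380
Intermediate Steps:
W(v) = -4
X(h) = -2 + h (X(h) = (3 + h) - 5 = -2 + h)
M(H, T) = 90 + 3*T (M(H, T) = 3*(T + 30) = 3*(30 + T) = 90 + 3*T)
B(V, p) = (93 + p)/(V + p)
B(14, -222) - M(-185, X(W(5))) = (93 - 222)/(14 - 222) - (90 + 3*(-2 - 4)) = -129/(-208) - (90 + 3*(-6)) = -1/208*(-129) - (90 - 18) = 129/208 - 1*72 = 129/208 - 72 = -14847/208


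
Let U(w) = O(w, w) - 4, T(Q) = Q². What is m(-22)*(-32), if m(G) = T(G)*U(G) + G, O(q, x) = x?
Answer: 403392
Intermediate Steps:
U(w) = -4 + w (U(w) = w - 4 = -4 + w)
m(G) = G + G²*(-4 + G) (m(G) = G²*(-4 + G) + G = G + G²*(-4 + G))
m(-22)*(-32) = -22*(1 - 22*(-4 - 22))*(-32) = -22*(1 - 22*(-26))*(-32) = -22*(1 + 572)*(-32) = -22*573*(-32) = -12606*(-32) = 403392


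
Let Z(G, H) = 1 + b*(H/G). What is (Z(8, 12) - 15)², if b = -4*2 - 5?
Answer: 4489/4 ≈ 1122.3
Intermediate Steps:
b = -13 (b = -8 - 5 = -13)
Z(G, H) = 1 - 13*H/G
(Z(8, 12) - 15)² = ((8 - 13*12)/8 - 15)² = ((8 - 156)/8 - 15)² = ((⅛)*(-148) - 15)² = (-37/2 - 15)² = (-67/2)² = 4489/4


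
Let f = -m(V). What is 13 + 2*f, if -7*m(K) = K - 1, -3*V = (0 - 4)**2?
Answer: 235/21 ≈ 11.190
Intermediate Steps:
V = -16/3 (V = -(0 - 4)**2/3 = -1/3*(-4)**2 = -1/3*16 = -16/3 ≈ -5.3333)
m(K) = 1/7 - K/7 (m(K) = -(K - 1)/7 = -(-1 + K)/7 = 1/7 - K/7)
f = -19/21 (f = -(1/7 - 1/7*(-16/3)) = -(1/7 + 16/21) = -1*19/21 = -19/21 ≈ -0.90476)
13 + 2*f = 13 + 2*(-19/21) = 13 - 38/21 = 235/21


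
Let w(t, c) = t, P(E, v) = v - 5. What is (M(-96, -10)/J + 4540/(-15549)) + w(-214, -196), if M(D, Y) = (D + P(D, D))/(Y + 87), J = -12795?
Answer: -364750992493/1702123115 ≈ -214.29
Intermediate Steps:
P(E, v) = -5 + v
M(D, Y) = (-5 + 2*D)/(87 + Y) (M(D, Y) = (D + (-5 + D))/(Y + 87) = (-5 + 2*D)/(87 + Y))
(M(-96, -10)/J + 4540/(-15549)) + w(-214, -196) = (((-5 + 2*(-96))/(87 - 10))/(-12795) + 4540/(-15549)) - 214 = (((-5 - 192)/77)*(-1/12795) + 4540*(-1/15549)) - 214 = (((1/77)*(-197))*(-1/12795) - 4540/15549) - 214 = (-197/77*(-1/12795) - 4540/15549) - 214 = (197/985215 - 4540/15549) - 214 = -496645883/1702123115 - 214 = -364750992493/1702123115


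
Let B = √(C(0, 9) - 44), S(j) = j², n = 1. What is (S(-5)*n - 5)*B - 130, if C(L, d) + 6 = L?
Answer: -130 + 100*I*√2 ≈ -130.0 + 141.42*I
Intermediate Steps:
C(L, d) = -6 + L
B = 5*I*√2 (B = √((-6 + 0) - 44) = √(-6 - 44) = √(-50) = 5*I*√2 ≈ 7.0711*I)
(S(-5)*n - 5)*B - 130 = ((-5)²*1 - 5)*(5*I*√2) - 130 = (25*1 - 5)*(5*I*√2) - 130 = (25 - 5)*(5*I*√2) - 130 = 20*(5*I*√2) - 130 = 100*I*√2 - 130 = -130 + 100*I*√2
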